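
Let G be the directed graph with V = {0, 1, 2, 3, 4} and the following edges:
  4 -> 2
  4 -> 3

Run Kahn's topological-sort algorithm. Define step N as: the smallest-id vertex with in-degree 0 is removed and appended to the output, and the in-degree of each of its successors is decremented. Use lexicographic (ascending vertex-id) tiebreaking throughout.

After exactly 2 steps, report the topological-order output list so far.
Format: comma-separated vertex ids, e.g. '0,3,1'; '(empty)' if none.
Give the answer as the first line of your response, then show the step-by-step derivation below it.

0,1

step 1: output 0; order=[0]; indeg=(0,0,1,1,0)
step 2: output 1; order=[0,1]; indeg=(0,0,1,1,0)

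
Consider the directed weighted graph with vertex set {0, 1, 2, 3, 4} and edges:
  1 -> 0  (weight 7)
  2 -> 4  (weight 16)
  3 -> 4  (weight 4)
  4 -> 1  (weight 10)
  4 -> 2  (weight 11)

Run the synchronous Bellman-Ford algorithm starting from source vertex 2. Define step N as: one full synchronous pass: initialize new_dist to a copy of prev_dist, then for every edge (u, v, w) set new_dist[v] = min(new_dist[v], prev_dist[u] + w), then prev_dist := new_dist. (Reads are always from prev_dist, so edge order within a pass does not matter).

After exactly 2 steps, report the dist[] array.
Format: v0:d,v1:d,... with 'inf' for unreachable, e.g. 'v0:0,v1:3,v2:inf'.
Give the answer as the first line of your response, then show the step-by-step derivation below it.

v0:inf,v1:26,v2:0,v3:inf,v4:16

step 1: dist = v0:inf,v1:inf,v2:0,v3:inf,v4:16
step 2: dist = v0:inf,v1:26,v2:0,v3:inf,v4:16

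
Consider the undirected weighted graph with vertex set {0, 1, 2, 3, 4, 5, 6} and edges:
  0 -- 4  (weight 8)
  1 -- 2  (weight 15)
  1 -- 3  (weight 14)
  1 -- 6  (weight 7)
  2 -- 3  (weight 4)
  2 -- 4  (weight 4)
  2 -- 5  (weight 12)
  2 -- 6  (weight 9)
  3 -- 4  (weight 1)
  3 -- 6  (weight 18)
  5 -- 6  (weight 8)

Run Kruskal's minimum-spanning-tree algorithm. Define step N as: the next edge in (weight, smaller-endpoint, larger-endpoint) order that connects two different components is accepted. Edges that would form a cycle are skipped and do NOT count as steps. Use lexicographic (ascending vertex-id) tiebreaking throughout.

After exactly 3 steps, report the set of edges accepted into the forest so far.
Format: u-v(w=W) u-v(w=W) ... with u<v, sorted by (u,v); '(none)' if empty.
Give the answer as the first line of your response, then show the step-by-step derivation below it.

1-6(w=7) 2-3(w=4) 3-4(w=1)

step 1: add edge 3-4 (w=1); MST = {3-4(w=1)}
step 2: add edge 2-3 (w=4); MST = {2-3(w=4) 3-4(w=1)}
step 3: add edge 1-6 (w=7); MST = {1-6(w=7) 2-3(w=4) 3-4(w=1)}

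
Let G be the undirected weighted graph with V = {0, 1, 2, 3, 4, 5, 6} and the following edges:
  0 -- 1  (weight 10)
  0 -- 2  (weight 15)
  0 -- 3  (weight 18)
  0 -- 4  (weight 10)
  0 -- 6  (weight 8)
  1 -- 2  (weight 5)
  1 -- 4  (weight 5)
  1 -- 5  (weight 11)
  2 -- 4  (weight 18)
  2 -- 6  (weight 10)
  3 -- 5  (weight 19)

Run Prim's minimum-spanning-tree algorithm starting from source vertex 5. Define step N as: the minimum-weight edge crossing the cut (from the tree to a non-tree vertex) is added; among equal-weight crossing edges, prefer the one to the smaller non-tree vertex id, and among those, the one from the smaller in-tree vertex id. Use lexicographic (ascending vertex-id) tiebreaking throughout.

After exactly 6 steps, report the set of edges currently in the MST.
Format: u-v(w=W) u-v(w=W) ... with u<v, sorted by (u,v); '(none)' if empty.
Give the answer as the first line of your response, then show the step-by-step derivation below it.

0-1(w=10) 0-3(w=18) 0-6(w=8) 1-2(w=5) 1-4(w=5) 1-5(w=11)

step 1: add edge 1-5 (w=11); MST = {1-5(w=11)}
step 2: add edge 1-2 (w=5); MST = {1-2(w=5) 1-5(w=11)}
step 3: add edge 1-4 (w=5); MST = {1-2(w=5) 1-4(w=5) 1-5(w=11)}
step 4: add edge 0-1 (w=10); MST = {0-1(w=10) 1-2(w=5) 1-4(w=5) 1-5(w=11)}
step 5: add edge 0-6 (w=8); MST = {0-1(w=10) 0-6(w=8) 1-2(w=5) 1-4(w=5) 1-5(w=11)}
step 6: add edge 0-3 (w=18); MST = {0-1(w=10) 0-3(w=18) 0-6(w=8) 1-2(w=5) 1-4(w=5) 1-5(w=11)}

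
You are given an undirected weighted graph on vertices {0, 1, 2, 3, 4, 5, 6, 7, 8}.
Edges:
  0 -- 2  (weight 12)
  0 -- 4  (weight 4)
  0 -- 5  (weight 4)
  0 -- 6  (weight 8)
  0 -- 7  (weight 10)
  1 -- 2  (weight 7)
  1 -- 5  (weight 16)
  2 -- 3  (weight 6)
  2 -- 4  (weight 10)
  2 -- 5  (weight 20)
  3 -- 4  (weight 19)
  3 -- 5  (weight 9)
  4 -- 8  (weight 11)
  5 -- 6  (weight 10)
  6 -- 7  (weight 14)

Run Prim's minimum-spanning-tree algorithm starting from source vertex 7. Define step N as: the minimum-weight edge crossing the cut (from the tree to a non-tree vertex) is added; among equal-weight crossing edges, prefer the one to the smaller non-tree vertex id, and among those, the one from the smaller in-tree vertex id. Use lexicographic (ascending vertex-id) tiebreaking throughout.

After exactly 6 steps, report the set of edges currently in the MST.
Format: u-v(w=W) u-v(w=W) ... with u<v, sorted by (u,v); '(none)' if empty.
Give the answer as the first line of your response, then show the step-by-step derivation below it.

0-4(w=4) 0-5(w=4) 0-6(w=8) 0-7(w=10) 2-3(w=6) 3-5(w=9)

step 1: add edge 0-7 (w=10); MST = {0-7(w=10)}
step 2: add edge 0-4 (w=4); MST = {0-4(w=4) 0-7(w=10)}
step 3: add edge 0-5 (w=4); MST = {0-4(w=4) 0-5(w=4) 0-7(w=10)}
step 4: add edge 0-6 (w=8); MST = {0-4(w=4) 0-5(w=4) 0-6(w=8) 0-7(w=10)}
step 5: add edge 3-5 (w=9); MST = {0-4(w=4) 0-5(w=4) 0-6(w=8) 0-7(w=10) 3-5(w=9)}
step 6: add edge 2-3 (w=6); MST = {0-4(w=4) 0-5(w=4) 0-6(w=8) 0-7(w=10) 2-3(w=6) 3-5(w=9)}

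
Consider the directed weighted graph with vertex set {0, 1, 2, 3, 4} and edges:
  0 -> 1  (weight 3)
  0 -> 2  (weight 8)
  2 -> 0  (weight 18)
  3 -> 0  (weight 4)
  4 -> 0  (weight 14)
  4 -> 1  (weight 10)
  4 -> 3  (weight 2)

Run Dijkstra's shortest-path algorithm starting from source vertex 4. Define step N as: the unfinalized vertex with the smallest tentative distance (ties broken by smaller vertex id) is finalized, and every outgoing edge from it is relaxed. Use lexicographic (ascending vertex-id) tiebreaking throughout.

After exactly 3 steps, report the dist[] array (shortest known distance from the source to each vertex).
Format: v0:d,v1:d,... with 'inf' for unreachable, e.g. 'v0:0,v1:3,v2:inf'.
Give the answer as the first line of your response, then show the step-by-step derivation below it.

v0:6,v1:9,v2:14,v3:2,v4:0

step 1: dist = v0:14,v1:10,v2:inf,v3:2,v4:0
step 2: dist = v0:6,v1:10,v2:inf,v3:2,v4:0
step 3: dist = v0:6,v1:9,v2:14,v3:2,v4:0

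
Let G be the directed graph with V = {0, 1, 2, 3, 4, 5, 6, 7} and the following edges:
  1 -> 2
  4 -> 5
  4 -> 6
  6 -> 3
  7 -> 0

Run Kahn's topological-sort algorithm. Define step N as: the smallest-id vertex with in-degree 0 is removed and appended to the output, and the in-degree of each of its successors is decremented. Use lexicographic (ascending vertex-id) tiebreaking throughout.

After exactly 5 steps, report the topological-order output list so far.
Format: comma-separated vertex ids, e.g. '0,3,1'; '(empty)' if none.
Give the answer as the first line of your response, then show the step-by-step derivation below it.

1,2,4,5,6

step 1: output 1; order=[1]; indeg=(1,0,0,1,0,1,1,0)
step 2: output 2; order=[1,2]; indeg=(1,0,0,1,0,1,1,0)
step 3: output 4; order=[1,2,4]; indeg=(1,0,0,1,0,0,0,0)
step 4: output 5; order=[1,2,4,5]; indeg=(1,0,0,1,0,0,0,0)
step 5: output 6; order=[1,2,4,5,6]; indeg=(1,0,0,0,0,0,0,0)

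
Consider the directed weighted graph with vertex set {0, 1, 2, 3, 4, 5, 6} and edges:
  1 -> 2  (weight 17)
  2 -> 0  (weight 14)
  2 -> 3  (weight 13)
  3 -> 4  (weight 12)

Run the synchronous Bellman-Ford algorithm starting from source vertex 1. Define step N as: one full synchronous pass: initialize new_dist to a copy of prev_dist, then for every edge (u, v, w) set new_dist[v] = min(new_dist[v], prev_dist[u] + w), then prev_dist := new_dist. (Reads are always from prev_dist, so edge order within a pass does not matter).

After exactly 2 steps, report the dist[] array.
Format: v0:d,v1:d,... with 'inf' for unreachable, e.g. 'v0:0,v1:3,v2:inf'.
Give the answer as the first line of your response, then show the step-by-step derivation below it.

v0:31,v1:0,v2:17,v3:30,v4:inf,v5:inf,v6:inf

step 1: dist = v0:inf,v1:0,v2:17,v3:inf,v4:inf,v5:inf,v6:inf
step 2: dist = v0:31,v1:0,v2:17,v3:30,v4:inf,v5:inf,v6:inf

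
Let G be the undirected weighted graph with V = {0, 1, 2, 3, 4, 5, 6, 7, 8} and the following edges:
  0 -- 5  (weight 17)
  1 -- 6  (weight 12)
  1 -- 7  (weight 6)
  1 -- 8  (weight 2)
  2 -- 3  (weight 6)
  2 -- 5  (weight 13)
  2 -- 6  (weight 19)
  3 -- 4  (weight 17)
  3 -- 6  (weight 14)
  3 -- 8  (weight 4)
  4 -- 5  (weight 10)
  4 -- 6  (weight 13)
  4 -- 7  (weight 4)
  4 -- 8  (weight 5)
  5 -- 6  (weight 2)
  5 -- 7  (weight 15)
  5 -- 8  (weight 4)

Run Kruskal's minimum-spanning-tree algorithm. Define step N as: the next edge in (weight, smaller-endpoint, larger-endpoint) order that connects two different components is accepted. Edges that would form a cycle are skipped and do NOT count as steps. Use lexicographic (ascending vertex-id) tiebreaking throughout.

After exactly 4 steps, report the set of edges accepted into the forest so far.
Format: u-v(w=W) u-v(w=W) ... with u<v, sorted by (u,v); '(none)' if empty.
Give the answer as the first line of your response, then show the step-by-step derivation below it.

1-8(w=2) 3-8(w=4) 4-7(w=4) 5-6(w=2)

step 1: add edge 1-8 (w=2); MST = {1-8(w=2)}
step 2: add edge 5-6 (w=2); MST = {1-8(w=2) 5-6(w=2)}
step 3: add edge 3-8 (w=4); MST = {1-8(w=2) 3-8(w=4) 5-6(w=2)}
step 4: add edge 4-7 (w=4); MST = {1-8(w=2) 3-8(w=4) 4-7(w=4) 5-6(w=2)}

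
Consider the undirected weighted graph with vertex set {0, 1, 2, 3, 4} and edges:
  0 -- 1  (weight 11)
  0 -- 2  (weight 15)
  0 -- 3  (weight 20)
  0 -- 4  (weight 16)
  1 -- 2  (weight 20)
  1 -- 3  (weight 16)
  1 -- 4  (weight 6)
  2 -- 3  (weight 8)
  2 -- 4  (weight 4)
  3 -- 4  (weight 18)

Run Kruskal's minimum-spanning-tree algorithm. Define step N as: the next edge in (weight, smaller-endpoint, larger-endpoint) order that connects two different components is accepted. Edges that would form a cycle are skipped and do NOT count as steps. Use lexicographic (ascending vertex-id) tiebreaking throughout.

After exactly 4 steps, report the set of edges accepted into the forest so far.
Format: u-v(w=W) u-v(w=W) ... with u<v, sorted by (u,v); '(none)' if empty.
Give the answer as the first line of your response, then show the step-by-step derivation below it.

0-1(w=11) 1-4(w=6) 2-3(w=8) 2-4(w=4)

step 1: add edge 2-4 (w=4); MST = {2-4(w=4)}
step 2: add edge 1-4 (w=6); MST = {1-4(w=6) 2-4(w=4)}
step 3: add edge 2-3 (w=8); MST = {1-4(w=6) 2-3(w=8) 2-4(w=4)}
step 4: add edge 0-1 (w=11); MST = {0-1(w=11) 1-4(w=6) 2-3(w=8) 2-4(w=4)}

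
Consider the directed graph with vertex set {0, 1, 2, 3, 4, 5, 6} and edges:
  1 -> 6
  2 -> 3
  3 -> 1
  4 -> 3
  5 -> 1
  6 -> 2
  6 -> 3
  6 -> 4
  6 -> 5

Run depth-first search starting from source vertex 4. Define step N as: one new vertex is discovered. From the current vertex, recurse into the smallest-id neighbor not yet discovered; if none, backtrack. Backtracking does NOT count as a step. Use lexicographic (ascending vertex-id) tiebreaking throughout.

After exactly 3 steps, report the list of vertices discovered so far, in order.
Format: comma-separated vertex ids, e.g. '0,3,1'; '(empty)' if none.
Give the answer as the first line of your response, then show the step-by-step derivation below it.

4,3,1

step 1: discover 4; path=4; order=4
step 2: discover 3; path=4>3; order=4,3
step 3: discover 1; path=4>3>1; order=4,3,1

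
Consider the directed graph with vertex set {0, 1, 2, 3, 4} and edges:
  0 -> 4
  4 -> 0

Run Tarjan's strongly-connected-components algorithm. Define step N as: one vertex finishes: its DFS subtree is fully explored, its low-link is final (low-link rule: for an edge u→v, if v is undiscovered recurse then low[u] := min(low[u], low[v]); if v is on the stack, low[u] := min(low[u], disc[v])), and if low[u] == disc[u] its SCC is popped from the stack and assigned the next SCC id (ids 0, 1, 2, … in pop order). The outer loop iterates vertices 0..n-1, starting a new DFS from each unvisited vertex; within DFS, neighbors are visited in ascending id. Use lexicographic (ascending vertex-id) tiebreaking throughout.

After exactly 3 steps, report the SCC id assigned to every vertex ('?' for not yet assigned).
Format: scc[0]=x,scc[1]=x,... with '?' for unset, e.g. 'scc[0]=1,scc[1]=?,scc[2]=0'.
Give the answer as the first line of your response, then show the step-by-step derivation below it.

scc[0]=0,scc[1]=1,scc[2]=?,scc[3]=?,scc[4]=0

step 1: low=(low[0]=0,low[1]=?,low[2]=?,low[3]=?,low[4]=0); scc=(scc[0]=?,scc[1]=?,scc[2]=?,scc[3]=?,scc[4]=?)
step 2: low=(low[0]=0,low[1]=?,low[2]=?,low[3]=?,low[4]=0); scc=(scc[0]=0,scc[1]=?,scc[2]=?,scc[3]=?,scc[4]=0)
step 3: low=(low[0]=0,low[1]=2,low[2]=?,low[3]=?,low[4]=0); scc=(scc[0]=0,scc[1]=1,scc[2]=?,scc[3]=?,scc[4]=0)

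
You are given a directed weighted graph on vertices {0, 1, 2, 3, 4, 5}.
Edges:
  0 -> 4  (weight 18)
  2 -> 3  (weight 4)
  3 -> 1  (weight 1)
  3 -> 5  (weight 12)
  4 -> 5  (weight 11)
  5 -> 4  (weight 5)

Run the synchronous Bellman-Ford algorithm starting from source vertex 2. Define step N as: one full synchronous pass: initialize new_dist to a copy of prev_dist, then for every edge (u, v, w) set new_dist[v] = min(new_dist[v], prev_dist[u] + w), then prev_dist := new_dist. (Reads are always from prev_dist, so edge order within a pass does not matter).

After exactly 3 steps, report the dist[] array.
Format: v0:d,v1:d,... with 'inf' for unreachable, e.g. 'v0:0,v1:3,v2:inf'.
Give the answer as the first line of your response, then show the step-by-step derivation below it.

v0:inf,v1:5,v2:0,v3:4,v4:21,v5:16

step 1: dist = v0:inf,v1:inf,v2:0,v3:4,v4:inf,v5:inf
step 2: dist = v0:inf,v1:5,v2:0,v3:4,v4:inf,v5:16
step 3: dist = v0:inf,v1:5,v2:0,v3:4,v4:21,v5:16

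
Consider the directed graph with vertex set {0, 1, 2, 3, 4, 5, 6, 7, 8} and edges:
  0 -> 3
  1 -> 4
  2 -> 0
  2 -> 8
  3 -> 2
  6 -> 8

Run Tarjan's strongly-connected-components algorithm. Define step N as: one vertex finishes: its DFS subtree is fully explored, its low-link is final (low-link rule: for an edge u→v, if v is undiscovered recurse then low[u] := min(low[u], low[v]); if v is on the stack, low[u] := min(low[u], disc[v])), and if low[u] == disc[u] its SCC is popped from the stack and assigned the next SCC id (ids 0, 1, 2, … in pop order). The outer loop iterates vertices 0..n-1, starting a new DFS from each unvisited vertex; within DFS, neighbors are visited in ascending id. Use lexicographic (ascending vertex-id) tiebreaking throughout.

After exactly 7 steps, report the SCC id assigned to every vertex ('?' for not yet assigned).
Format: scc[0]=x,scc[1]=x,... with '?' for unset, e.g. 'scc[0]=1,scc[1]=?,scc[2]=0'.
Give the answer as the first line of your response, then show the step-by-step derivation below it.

scc[0]=1,scc[1]=3,scc[2]=1,scc[3]=1,scc[4]=2,scc[5]=4,scc[6]=?,scc[7]=?,scc[8]=0

step 1: low=(low[0]=0,low[1]=?,low[2]=0,low[3]=1,low[4]=?,low[5]=?,low[6]=?,low[7]=?,low[8]=3); scc=(scc[0]=?,scc[1]=?,scc[2]=?,scc[3]=?,scc[4]=?,scc[5]=?,scc[6]=?,scc[7]=?,scc[8]=0)
step 2: low=(low[0]=0,low[1]=?,low[2]=0,low[3]=1,low[4]=?,low[5]=?,low[6]=?,low[7]=?,low[8]=3); scc=(scc[0]=?,scc[1]=?,scc[2]=?,scc[3]=?,scc[4]=?,scc[5]=?,scc[6]=?,scc[7]=?,scc[8]=0)
step 3: low=(low[0]=0,low[1]=?,low[2]=0,low[3]=0,low[4]=?,low[5]=?,low[6]=?,low[7]=?,low[8]=3); scc=(scc[0]=?,scc[1]=?,scc[2]=?,scc[3]=?,scc[4]=?,scc[5]=?,scc[6]=?,scc[7]=?,scc[8]=0)
step 4: low=(low[0]=0,low[1]=?,low[2]=0,low[3]=0,low[4]=?,low[5]=?,low[6]=?,low[7]=?,low[8]=3); scc=(scc[0]=1,scc[1]=?,scc[2]=1,scc[3]=1,scc[4]=?,scc[5]=?,scc[6]=?,scc[7]=?,scc[8]=0)
step 5: low=(low[0]=0,low[1]=4,low[2]=0,low[3]=0,low[4]=5,low[5]=?,low[6]=?,low[7]=?,low[8]=3); scc=(scc[0]=1,scc[1]=?,scc[2]=1,scc[3]=1,scc[4]=2,scc[5]=?,scc[6]=?,scc[7]=?,scc[8]=0)
step 6: low=(low[0]=0,low[1]=4,low[2]=0,low[3]=0,low[4]=5,low[5]=?,low[6]=?,low[7]=?,low[8]=3); scc=(scc[0]=1,scc[1]=3,scc[2]=1,scc[3]=1,scc[4]=2,scc[5]=?,scc[6]=?,scc[7]=?,scc[8]=0)
step 7: low=(low[0]=0,low[1]=4,low[2]=0,low[3]=0,low[4]=5,low[5]=6,low[6]=?,low[7]=?,low[8]=3); scc=(scc[0]=1,scc[1]=3,scc[2]=1,scc[3]=1,scc[4]=2,scc[5]=4,scc[6]=?,scc[7]=?,scc[8]=0)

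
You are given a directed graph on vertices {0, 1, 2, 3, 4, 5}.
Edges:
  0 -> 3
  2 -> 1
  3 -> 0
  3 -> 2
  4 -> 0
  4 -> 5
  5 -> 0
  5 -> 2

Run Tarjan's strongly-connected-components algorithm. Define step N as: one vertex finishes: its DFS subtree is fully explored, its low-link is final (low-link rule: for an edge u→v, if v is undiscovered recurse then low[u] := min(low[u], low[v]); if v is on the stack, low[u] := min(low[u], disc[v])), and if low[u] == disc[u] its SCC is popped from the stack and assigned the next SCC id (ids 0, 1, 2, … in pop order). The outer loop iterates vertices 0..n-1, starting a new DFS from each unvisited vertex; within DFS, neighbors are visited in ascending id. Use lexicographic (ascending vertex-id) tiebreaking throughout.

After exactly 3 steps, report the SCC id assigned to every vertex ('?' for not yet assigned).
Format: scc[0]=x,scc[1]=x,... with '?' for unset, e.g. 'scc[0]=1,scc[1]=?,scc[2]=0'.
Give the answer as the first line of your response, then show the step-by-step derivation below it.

scc[0]=?,scc[1]=0,scc[2]=1,scc[3]=?,scc[4]=?,scc[5]=?

step 1: low=(low[0]=0,low[1]=3,low[2]=2,low[3]=0,low[4]=?,low[5]=?); scc=(scc[0]=?,scc[1]=0,scc[2]=?,scc[3]=?,scc[4]=?,scc[5]=?)
step 2: low=(low[0]=0,low[1]=3,low[2]=2,low[3]=0,low[4]=?,low[5]=?); scc=(scc[0]=?,scc[1]=0,scc[2]=1,scc[3]=?,scc[4]=?,scc[5]=?)
step 3: low=(low[0]=0,low[1]=3,low[2]=2,low[3]=0,low[4]=?,low[5]=?); scc=(scc[0]=?,scc[1]=0,scc[2]=1,scc[3]=?,scc[4]=?,scc[5]=?)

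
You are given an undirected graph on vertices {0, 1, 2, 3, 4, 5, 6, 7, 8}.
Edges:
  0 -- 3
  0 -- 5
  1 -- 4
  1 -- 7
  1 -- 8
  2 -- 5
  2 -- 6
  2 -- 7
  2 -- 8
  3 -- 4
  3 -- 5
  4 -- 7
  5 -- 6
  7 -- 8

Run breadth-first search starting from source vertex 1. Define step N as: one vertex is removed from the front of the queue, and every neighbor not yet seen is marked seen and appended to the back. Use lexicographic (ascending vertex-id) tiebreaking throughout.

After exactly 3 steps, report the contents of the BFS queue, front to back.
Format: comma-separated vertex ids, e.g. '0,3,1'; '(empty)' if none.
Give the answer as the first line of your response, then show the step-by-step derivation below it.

8,3,2

step 1: dequeue 1; queue=[4,7,8]; order=1
step 2: dequeue 4; queue=[7,8,3]; order=1,4
step 3: dequeue 7; queue=[8,3,2]; order=1,4,7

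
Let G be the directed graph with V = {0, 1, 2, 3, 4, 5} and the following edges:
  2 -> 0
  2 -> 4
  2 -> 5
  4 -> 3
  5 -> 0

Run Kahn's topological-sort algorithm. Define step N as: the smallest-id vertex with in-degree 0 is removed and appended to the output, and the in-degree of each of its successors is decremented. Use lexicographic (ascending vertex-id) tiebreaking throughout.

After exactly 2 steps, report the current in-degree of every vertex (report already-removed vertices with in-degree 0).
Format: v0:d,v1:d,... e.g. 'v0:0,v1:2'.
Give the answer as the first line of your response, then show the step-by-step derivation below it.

v0:1,v1:0,v2:0,v3:1,v4:0,v5:0

step 1: output 1; order=[1]; indeg=(2,0,0,1,1,1)
step 2: output 2; order=[1,2]; indeg=(1,0,0,1,0,0)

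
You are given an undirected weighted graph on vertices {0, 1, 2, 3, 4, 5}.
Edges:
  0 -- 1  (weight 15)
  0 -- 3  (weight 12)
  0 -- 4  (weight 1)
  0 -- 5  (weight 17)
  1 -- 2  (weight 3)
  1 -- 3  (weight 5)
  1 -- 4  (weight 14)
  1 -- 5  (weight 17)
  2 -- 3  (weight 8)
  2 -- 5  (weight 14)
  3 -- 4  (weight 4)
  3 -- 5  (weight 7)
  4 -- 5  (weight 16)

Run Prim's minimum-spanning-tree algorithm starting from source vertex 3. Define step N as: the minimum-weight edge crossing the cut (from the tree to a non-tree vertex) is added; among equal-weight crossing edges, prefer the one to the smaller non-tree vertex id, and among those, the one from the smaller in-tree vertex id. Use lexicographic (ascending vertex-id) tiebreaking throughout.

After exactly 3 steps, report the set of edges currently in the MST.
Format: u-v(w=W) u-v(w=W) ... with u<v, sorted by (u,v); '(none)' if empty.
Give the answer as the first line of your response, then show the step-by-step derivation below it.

0-4(w=1) 1-3(w=5) 3-4(w=4)

step 1: add edge 3-4 (w=4); MST = {3-4(w=4)}
step 2: add edge 0-4 (w=1); MST = {0-4(w=1) 3-4(w=4)}
step 3: add edge 1-3 (w=5); MST = {0-4(w=1) 1-3(w=5) 3-4(w=4)}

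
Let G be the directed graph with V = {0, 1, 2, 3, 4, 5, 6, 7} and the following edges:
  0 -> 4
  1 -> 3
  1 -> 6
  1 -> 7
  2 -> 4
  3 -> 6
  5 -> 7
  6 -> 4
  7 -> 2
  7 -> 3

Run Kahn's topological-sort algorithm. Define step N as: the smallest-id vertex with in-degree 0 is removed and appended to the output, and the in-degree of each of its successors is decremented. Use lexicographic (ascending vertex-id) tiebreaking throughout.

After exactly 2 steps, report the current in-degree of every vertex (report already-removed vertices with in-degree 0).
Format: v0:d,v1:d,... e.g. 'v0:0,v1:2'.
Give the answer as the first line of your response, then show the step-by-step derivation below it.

v0:0,v1:0,v2:1,v3:1,v4:2,v5:0,v6:1,v7:1

step 1: output 0; order=[0]; indeg=(0,0,1,2,2,0,2,2)
step 2: output 1; order=[0,1]; indeg=(0,0,1,1,2,0,1,1)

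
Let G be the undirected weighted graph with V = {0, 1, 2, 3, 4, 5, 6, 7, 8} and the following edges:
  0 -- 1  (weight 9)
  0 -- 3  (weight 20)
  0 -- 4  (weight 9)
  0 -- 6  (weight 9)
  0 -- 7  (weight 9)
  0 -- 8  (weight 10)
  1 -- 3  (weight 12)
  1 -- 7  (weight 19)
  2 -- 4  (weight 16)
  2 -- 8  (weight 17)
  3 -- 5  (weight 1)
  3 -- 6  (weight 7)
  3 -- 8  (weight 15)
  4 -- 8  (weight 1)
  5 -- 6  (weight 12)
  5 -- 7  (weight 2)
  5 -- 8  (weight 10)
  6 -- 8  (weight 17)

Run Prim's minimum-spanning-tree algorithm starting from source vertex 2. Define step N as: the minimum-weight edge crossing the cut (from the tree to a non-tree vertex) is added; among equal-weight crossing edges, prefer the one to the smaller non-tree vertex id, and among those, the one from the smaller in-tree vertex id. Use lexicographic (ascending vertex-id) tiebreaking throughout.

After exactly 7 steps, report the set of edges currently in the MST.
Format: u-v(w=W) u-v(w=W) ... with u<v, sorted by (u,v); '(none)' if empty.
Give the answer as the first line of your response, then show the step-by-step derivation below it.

0-1(w=9) 0-4(w=9) 0-6(w=9) 2-4(w=16) 3-5(w=1) 3-6(w=7) 4-8(w=1)

step 1: add edge 2-4 (w=16); MST = {2-4(w=16)}
step 2: add edge 4-8 (w=1); MST = {2-4(w=16) 4-8(w=1)}
step 3: add edge 0-4 (w=9); MST = {0-4(w=9) 2-4(w=16) 4-8(w=1)}
step 4: add edge 0-1 (w=9); MST = {0-1(w=9) 0-4(w=9) 2-4(w=16) 4-8(w=1)}
step 5: add edge 0-6 (w=9); MST = {0-1(w=9) 0-4(w=9) 0-6(w=9) 2-4(w=16) 4-8(w=1)}
step 6: add edge 3-6 (w=7); MST = {0-1(w=9) 0-4(w=9) 0-6(w=9) 2-4(w=16) 3-6(w=7) 4-8(w=1)}
step 7: add edge 3-5 (w=1); MST = {0-1(w=9) 0-4(w=9) 0-6(w=9) 2-4(w=16) 3-5(w=1) 3-6(w=7) 4-8(w=1)}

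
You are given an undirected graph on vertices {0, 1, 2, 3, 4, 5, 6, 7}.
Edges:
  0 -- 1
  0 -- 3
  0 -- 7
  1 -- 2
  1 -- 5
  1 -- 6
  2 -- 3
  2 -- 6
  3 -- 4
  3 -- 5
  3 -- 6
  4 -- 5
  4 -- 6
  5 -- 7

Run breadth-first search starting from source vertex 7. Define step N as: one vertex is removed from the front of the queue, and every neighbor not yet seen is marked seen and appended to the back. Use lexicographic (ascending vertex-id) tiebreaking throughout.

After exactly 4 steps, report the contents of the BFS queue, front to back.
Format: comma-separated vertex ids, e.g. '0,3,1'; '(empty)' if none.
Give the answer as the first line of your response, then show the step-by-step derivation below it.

3,4,2,6

step 1: dequeue 7; queue=[0,5]; order=7
step 2: dequeue 0; queue=[5,1,3]; order=7,0
step 3: dequeue 5; queue=[1,3,4]; order=7,0,5
step 4: dequeue 1; queue=[3,4,2,6]; order=7,0,5,1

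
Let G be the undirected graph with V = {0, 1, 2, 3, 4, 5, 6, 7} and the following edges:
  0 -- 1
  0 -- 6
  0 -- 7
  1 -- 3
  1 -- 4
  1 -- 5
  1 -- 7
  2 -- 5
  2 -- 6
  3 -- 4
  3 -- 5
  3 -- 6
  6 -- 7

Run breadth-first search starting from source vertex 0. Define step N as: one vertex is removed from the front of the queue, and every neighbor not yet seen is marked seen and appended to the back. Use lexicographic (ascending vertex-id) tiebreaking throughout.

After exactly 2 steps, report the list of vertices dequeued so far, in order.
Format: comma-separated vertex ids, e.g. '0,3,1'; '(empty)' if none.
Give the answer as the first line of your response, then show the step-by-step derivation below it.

0,1

step 1: dequeue 0; queue=[1,6,7]; order=0
step 2: dequeue 1; queue=[6,7,3,4,5]; order=0,1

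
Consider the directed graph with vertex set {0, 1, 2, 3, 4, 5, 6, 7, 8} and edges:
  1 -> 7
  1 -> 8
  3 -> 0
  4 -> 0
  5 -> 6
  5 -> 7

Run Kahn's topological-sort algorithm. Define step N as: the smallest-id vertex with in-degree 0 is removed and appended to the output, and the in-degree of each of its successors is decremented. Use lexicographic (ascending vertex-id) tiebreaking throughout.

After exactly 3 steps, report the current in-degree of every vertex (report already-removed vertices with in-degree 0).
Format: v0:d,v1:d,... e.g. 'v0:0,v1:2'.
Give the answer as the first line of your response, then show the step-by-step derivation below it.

v0:1,v1:0,v2:0,v3:0,v4:0,v5:0,v6:1,v7:1,v8:0

step 1: output 1; order=[1]; indeg=(2,0,0,0,0,0,1,1,0)
step 2: output 2; order=[1,2]; indeg=(2,0,0,0,0,0,1,1,0)
step 3: output 3; order=[1,2,3]; indeg=(1,0,0,0,0,0,1,1,0)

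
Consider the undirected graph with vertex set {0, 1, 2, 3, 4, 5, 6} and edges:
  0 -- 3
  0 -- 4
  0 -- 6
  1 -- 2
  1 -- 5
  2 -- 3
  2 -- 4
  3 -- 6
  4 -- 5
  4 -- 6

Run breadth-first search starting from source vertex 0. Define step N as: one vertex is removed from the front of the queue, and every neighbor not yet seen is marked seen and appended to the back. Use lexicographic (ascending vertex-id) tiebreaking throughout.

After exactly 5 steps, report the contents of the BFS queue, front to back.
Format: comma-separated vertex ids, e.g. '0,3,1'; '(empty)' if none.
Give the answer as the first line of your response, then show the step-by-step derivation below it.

5,1

step 1: dequeue 0; queue=[3,4,6]; order=0
step 2: dequeue 3; queue=[4,6,2]; order=0,3
step 3: dequeue 4; queue=[6,2,5]; order=0,3,4
step 4: dequeue 6; queue=[2,5]; order=0,3,4,6
step 5: dequeue 2; queue=[5,1]; order=0,3,4,6,2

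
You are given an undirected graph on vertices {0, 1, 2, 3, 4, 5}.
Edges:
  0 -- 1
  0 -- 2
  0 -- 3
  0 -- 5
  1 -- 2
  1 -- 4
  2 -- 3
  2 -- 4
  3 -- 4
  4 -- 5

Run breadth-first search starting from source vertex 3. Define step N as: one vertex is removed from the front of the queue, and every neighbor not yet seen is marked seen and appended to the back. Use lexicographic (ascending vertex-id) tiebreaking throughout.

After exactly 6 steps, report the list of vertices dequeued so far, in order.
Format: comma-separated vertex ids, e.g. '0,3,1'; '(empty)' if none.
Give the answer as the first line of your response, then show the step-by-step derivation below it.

3,0,2,4,1,5

step 1: dequeue 3; queue=[0,2,4]; order=3
step 2: dequeue 0; queue=[2,4,1,5]; order=3,0
step 3: dequeue 2; queue=[4,1,5]; order=3,0,2
step 4: dequeue 4; queue=[1,5]; order=3,0,2,4
step 5: dequeue 1; queue=[5]; order=3,0,2,4,1
step 6: dequeue 5; queue=[(empty)]; order=3,0,2,4,1,5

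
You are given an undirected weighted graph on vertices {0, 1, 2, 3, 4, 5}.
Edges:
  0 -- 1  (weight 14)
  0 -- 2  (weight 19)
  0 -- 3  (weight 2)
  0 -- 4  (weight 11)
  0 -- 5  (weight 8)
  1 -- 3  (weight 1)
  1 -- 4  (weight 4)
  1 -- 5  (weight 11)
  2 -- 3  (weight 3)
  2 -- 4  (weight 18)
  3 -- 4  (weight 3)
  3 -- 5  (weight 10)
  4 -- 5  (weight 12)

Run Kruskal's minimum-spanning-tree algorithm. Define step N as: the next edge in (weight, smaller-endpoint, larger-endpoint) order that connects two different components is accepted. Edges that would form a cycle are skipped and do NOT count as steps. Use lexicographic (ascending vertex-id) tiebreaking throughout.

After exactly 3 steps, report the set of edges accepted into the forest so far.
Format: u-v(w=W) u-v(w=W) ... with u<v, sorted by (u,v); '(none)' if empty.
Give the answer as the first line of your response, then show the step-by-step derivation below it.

0-3(w=2) 1-3(w=1) 2-3(w=3)

step 1: add edge 1-3 (w=1); MST = {1-3(w=1)}
step 2: add edge 0-3 (w=2); MST = {0-3(w=2) 1-3(w=1)}
step 3: add edge 2-3 (w=3); MST = {0-3(w=2) 1-3(w=1) 2-3(w=3)}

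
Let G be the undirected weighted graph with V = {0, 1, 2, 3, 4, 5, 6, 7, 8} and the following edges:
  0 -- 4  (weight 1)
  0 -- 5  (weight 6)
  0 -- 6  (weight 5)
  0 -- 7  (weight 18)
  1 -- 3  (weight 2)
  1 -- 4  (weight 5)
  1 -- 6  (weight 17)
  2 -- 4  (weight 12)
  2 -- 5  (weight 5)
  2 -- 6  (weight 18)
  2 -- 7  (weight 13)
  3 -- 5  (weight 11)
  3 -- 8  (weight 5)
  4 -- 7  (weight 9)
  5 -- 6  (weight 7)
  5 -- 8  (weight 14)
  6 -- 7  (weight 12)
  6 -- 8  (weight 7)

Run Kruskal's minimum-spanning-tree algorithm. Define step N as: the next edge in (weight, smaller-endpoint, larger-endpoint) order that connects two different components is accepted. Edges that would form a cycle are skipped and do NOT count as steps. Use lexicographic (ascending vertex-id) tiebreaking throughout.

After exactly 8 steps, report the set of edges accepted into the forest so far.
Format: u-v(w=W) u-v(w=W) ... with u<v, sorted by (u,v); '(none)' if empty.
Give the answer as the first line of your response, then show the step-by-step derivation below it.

0-4(w=1) 0-5(w=6) 0-6(w=5) 1-3(w=2) 1-4(w=5) 2-5(w=5) 3-8(w=5) 4-7(w=9)

step 1: add edge 0-4 (w=1); MST = {0-4(w=1)}
step 2: add edge 1-3 (w=2); MST = {0-4(w=1) 1-3(w=2)}
step 3: add edge 0-6 (w=5); MST = {0-4(w=1) 0-6(w=5) 1-3(w=2)}
step 4: add edge 1-4 (w=5); MST = {0-4(w=1) 0-6(w=5) 1-3(w=2) 1-4(w=5)}
step 5: add edge 2-5 (w=5); MST = {0-4(w=1) 0-6(w=5) 1-3(w=2) 1-4(w=5) 2-5(w=5)}
step 6: add edge 3-8 (w=5); MST = {0-4(w=1) 0-6(w=5) 1-3(w=2) 1-4(w=5) 2-5(w=5) 3-8(w=5)}
step 7: add edge 0-5 (w=6); MST = {0-4(w=1) 0-5(w=6) 0-6(w=5) 1-3(w=2) 1-4(w=5) 2-5(w=5) 3-8(w=5)}
step 8: add edge 4-7 (w=9); MST = {0-4(w=1) 0-5(w=6) 0-6(w=5) 1-3(w=2) 1-4(w=5) 2-5(w=5) 3-8(w=5) 4-7(w=9)}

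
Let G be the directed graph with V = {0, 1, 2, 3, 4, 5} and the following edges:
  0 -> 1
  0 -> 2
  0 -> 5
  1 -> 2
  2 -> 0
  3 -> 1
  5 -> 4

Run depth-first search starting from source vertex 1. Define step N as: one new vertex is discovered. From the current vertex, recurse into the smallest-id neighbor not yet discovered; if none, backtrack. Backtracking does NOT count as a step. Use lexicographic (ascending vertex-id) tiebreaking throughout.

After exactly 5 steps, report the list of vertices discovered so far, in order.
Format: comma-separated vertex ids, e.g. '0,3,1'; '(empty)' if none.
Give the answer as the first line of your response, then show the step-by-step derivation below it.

1,2,0,5,4

step 1: discover 1; path=1; order=1
step 2: discover 2; path=1>2; order=1,2
step 3: discover 0; path=1>2>0; order=1,2,0
step 4: discover 5; path=1>2>0>5; order=1,2,0,5
step 5: discover 4; path=1>2>0>5>4; order=1,2,0,5,4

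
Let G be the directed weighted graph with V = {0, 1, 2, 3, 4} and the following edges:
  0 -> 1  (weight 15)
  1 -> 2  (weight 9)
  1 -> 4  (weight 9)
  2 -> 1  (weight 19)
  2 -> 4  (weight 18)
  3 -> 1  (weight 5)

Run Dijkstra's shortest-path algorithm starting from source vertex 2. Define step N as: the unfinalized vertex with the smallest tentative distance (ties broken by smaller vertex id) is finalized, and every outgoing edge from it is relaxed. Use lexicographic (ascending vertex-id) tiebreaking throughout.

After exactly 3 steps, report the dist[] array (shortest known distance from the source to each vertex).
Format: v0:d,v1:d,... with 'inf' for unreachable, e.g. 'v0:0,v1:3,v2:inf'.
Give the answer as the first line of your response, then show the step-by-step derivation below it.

v0:inf,v1:19,v2:0,v3:inf,v4:18

step 1: dist = v0:inf,v1:19,v2:0,v3:inf,v4:18
step 2: dist = v0:inf,v1:19,v2:0,v3:inf,v4:18
step 3: dist = v0:inf,v1:19,v2:0,v3:inf,v4:18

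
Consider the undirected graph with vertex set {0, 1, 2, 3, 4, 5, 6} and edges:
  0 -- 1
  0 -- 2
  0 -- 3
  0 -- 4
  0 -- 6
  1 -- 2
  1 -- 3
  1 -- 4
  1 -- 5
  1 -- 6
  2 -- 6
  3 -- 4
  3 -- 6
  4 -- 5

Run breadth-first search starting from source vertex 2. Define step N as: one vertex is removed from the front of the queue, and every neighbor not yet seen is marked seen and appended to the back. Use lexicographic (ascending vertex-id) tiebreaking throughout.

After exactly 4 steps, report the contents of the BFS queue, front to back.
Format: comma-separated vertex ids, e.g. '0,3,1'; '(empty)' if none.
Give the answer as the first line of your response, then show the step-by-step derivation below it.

3,4,5

step 1: dequeue 2; queue=[0,1,6]; order=2
step 2: dequeue 0; queue=[1,6,3,4]; order=2,0
step 3: dequeue 1; queue=[6,3,4,5]; order=2,0,1
step 4: dequeue 6; queue=[3,4,5]; order=2,0,1,6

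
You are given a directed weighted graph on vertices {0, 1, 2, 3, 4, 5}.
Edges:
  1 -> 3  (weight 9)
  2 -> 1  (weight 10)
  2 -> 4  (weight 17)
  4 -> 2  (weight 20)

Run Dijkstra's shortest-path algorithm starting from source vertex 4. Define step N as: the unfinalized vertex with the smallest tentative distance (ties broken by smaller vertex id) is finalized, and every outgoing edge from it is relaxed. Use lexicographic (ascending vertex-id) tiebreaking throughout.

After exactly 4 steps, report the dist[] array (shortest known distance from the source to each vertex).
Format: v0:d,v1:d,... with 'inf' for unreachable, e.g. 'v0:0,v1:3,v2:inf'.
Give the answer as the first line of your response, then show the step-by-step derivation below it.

v0:inf,v1:30,v2:20,v3:39,v4:0,v5:inf

step 1: dist = v0:inf,v1:inf,v2:20,v3:inf,v4:0,v5:inf
step 2: dist = v0:inf,v1:30,v2:20,v3:inf,v4:0,v5:inf
step 3: dist = v0:inf,v1:30,v2:20,v3:39,v4:0,v5:inf
step 4: dist = v0:inf,v1:30,v2:20,v3:39,v4:0,v5:inf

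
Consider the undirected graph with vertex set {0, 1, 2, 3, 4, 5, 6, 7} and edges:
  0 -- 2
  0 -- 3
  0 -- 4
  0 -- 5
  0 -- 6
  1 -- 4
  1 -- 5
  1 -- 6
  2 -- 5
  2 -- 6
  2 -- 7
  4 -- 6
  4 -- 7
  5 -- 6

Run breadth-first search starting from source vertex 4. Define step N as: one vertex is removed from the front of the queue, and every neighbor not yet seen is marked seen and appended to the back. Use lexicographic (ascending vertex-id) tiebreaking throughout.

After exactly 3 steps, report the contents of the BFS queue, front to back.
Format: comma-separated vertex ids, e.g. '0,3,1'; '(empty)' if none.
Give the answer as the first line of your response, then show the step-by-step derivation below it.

6,7,2,3,5

step 1: dequeue 4; queue=[0,1,6,7]; order=4
step 2: dequeue 0; queue=[1,6,7,2,3,5]; order=4,0
step 3: dequeue 1; queue=[6,7,2,3,5]; order=4,0,1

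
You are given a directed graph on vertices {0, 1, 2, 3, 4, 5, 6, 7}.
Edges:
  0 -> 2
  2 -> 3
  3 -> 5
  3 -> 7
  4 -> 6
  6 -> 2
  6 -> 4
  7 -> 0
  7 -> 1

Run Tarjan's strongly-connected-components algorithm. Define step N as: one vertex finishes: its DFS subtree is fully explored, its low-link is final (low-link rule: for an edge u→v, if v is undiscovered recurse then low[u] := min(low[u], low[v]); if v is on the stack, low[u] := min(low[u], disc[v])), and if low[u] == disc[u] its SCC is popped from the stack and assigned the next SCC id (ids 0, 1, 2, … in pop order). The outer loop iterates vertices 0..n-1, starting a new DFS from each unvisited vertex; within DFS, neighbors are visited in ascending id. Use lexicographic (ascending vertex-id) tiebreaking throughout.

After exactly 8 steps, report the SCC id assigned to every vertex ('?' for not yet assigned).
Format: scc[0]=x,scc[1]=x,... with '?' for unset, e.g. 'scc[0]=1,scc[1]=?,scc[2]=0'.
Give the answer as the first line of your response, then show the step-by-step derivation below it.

scc[0]=2,scc[1]=1,scc[2]=2,scc[3]=2,scc[4]=3,scc[5]=0,scc[6]=3,scc[7]=2

step 1: low=(low[0]=0,low[1]=?,low[2]=1,low[3]=2,low[4]=?,low[5]=3,low[6]=?,low[7]=?); scc=(scc[0]=?,scc[1]=?,scc[2]=?,scc[3]=?,scc[4]=?,scc[5]=0,scc[6]=?,scc[7]=?)
step 2: low=(low[0]=0,low[1]=5,low[2]=1,low[3]=2,low[4]=?,low[5]=3,low[6]=?,low[7]=0); scc=(scc[0]=?,scc[1]=1,scc[2]=?,scc[3]=?,scc[4]=?,scc[5]=0,scc[6]=?,scc[7]=?)
step 3: low=(low[0]=0,low[1]=5,low[2]=1,low[3]=2,low[4]=?,low[5]=3,low[6]=?,low[7]=0); scc=(scc[0]=?,scc[1]=1,scc[2]=?,scc[3]=?,scc[4]=?,scc[5]=0,scc[6]=?,scc[7]=?)
step 4: low=(low[0]=0,low[1]=5,low[2]=1,low[3]=0,low[4]=?,low[5]=3,low[6]=?,low[7]=0); scc=(scc[0]=?,scc[1]=1,scc[2]=?,scc[3]=?,scc[4]=?,scc[5]=0,scc[6]=?,scc[7]=?)
step 5: low=(low[0]=0,low[1]=5,low[2]=0,low[3]=0,low[4]=?,low[5]=3,low[6]=?,low[7]=0); scc=(scc[0]=?,scc[1]=1,scc[2]=?,scc[3]=?,scc[4]=?,scc[5]=0,scc[6]=?,scc[7]=?)
step 6: low=(low[0]=0,low[1]=5,low[2]=0,low[3]=0,low[4]=?,low[5]=3,low[6]=?,low[7]=0); scc=(scc[0]=2,scc[1]=1,scc[2]=2,scc[3]=2,scc[4]=?,scc[5]=0,scc[6]=?,scc[7]=2)
step 7: low=(low[0]=0,low[1]=5,low[2]=0,low[3]=0,low[4]=6,low[5]=3,low[6]=6,low[7]=0); scc=(scc[0]=2,scc[1]=1,scc[2]=2,scc[3]=2,scc[4]=?,scc[5]=0,scc[6]=?,scc[7]=2)
step 8: low=(low[0]=0,low[1]=5,low[2]=0,low[3]=0,low[4]=6,low[5]=3,low[6]=6,low[7]=0); scc=(scc[0]=2,scc[1]=1,scc[2]=2,scc[3]=2,scc[4]=3,scc[5]=0,scc[6]=3,scc[7]=2)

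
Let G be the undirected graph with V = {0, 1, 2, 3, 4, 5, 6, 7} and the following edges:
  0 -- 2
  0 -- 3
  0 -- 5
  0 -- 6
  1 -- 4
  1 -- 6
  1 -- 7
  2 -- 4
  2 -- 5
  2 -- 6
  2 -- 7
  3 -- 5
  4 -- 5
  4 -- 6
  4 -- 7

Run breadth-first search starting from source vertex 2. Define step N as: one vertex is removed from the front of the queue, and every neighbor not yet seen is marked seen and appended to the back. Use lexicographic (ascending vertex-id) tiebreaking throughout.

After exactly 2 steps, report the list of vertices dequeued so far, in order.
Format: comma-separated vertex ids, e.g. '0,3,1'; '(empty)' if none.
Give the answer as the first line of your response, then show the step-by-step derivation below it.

2,0

step 1: dequeue 2; queue=[0,4,5,6,7]; order=2
step 2: dequeue 0; queue=[4,5,6,7,3]; order=2,0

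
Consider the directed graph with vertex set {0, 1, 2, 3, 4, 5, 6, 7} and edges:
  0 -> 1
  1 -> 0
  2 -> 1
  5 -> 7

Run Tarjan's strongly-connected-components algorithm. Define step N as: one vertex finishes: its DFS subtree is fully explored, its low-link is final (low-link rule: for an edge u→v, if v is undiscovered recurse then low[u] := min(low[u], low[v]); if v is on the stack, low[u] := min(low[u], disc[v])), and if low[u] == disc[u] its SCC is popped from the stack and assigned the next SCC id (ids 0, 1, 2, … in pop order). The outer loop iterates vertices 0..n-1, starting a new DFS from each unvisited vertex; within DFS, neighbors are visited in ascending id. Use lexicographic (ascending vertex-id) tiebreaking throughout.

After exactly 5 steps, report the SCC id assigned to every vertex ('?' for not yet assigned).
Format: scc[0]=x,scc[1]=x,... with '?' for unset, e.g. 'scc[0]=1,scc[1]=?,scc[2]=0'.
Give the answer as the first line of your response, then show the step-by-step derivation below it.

scc[0]=0,scc[1]=0,scc[2]=1,scc[3]=2,scc[4]=3,scc[5]=?,scc[6]=?,scc[7]=?

step 1: low=(low[0]=0,low[1]=0,low[2]=?,low[3]=?,low[4]=?,low[5]=?,low[6]=?,low[7]=?); scc=(scc[0]=?,scc[1]=?,scc[2]=?,scc[3]=?,scc[4]=?,scc[5]=?,scc[6]=?,scc[7]=?)
step 2: low=(low[0]=0,low[1]=0,low[2]=?,low[3]=?,low[4]=?,low[5]=?,low[6]=?,low[7]=?); scc=(scc[0]=0,scc[1]=0,scc[2]=?,scc[3]=?,scc[4]=?,scc[5]=?,scc[6]=?,scc[7]=?)
step 3: low=(low[0]=0,low[1]=0,low[2]=2,low[3]=?,low[4]=?,low[5]=?,low[6]=?,low[7]=?); scc=(scc[0]=0,scc[1]=0,scc[2]=1,scc[3]=?,scc[4]=?,scc[5]=?,scc[6]=?,scc[7]=?)
step 4: low=(low[0]=0,low[1]=0,low[2]=2,low[3]=3,low[4]=?,low[5]=?,low[6]=?,low[7]=?); scc=(scc[0]=0,scc[1]=0,scc[2]=1,scc[3]=2,scc[4]=?,scc[5]=?,scc[6]=?,scc[7]=?)
step 5: low=(low[0]=0,low[1]=0,low[2]=2,low[3]=3,low[4]=4,low[5]=?,low[6]=?,low[7]=?); scc=(scc[0]=0,scc[1]=0,scc[2]=1,scc[3]=2,scc[4]=3,scc[5]=?,scc[6]=?,scc[7]=?)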